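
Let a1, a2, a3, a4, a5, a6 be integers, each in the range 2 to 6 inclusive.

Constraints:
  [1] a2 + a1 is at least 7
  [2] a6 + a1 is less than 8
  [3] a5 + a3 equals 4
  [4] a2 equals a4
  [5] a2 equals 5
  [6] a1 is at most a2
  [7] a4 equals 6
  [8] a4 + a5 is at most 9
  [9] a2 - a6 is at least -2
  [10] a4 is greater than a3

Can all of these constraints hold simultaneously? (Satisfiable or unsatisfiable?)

Constraint 5 fixes a2 = 5 and constraint 7 fixes a4 = 6, but constraint 4 requires a2 = a4. Since 5 ≠ 6, contradiction.

Unsatisfiable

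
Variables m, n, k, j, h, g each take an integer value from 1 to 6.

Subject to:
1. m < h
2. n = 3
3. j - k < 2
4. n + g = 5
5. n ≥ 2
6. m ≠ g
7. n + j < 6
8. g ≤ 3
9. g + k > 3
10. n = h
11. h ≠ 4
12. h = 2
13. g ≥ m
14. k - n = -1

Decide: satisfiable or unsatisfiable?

Constraint 2 fixes n = 3 and constraint 12 fixes h = 2, but constraint 10 requires n = h. Since 3 ≠ 2, contradiction.

Unsatisfiable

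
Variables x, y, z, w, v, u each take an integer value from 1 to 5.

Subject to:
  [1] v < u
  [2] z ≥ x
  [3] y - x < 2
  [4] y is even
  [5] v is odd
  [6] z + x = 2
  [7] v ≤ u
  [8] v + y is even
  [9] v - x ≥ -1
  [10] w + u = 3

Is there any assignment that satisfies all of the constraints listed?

Constraint 5 makes v odd and constraint 4 makes y even, so v + y must be odd. Constraint 8 says v + y is even — contradiction.

Unsatisfiable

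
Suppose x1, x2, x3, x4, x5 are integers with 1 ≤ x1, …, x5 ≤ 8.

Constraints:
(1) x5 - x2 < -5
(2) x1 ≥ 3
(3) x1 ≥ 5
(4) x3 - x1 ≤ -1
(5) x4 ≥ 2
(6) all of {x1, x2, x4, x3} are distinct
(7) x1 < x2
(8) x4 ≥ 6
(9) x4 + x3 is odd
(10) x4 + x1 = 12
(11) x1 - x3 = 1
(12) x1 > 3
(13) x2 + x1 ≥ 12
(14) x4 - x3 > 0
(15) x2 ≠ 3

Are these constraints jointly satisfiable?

Satisfiable

One satisfying assignment is x1 = 5, x2 = 8, x3 = 4, x4 = 7, x5 = 1.
For the less obvious constraints — constraint 1: x5 - x2 = -7; constraint 4: x3 - x1 = -1; constraint 10: x4 + x1 = 12 — and the others hold by inspection.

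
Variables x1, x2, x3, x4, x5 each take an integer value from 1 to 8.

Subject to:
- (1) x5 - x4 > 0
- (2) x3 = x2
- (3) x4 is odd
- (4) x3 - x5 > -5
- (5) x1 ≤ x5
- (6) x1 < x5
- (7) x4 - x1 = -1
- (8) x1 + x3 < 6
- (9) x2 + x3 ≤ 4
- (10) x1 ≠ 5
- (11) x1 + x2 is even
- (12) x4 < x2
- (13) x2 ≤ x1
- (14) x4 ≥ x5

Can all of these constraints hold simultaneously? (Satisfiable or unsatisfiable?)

Constraints 6, 12, 13, and 14 give x5 ≤ x4, x4 < x2, x2 ≤ x1, x1 < x5. Chaining: x5 ≤ x4 < x2 ≤ x1 < x5, which forces x5 < x5 — impossible.

Unsatisfiable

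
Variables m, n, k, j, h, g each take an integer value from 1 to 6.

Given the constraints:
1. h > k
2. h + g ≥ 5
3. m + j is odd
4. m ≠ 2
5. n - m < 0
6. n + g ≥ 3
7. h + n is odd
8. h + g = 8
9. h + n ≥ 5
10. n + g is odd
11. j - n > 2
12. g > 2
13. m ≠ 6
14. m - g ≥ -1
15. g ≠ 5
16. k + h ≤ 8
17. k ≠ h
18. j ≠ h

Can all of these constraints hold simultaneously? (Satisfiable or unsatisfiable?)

Try m = 5, n = 2, k = 1, j = 6, h = 5, g = 3.
Check constraint 2: h + g = 8; constraint 5: n - m = -3. The remaining constraints are straightforward to verify.

Satisfiable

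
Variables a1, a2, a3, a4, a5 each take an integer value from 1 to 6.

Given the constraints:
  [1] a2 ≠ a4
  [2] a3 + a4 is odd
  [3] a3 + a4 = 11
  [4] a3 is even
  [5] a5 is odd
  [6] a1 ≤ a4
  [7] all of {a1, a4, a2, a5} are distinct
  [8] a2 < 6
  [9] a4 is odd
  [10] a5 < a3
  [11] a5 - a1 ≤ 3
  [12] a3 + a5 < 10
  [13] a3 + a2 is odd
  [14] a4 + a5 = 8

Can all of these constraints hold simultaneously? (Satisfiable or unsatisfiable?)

One satisfying assignment is a1 = 2, a2 = 1, a3 = 6, a4 = 5, a5 = 3.
For the less obvious constraints — constraint 3: a3 + a4 = 11; constraint 11: a5 - a1 = 1; constraint 12: a3 + a5 = 9 — and the others hold by inspection.

Satisfiable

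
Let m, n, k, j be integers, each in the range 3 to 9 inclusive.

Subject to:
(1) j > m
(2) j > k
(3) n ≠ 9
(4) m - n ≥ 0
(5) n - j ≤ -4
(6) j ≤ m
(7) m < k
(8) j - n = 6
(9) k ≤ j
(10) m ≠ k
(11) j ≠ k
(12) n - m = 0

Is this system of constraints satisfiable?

Constraints 2, 6, and 7 give k < j, j ≤ m, m < k. Chaining: k < j ≤ m < k, which forces k < k — impossible.

Unsatisfiable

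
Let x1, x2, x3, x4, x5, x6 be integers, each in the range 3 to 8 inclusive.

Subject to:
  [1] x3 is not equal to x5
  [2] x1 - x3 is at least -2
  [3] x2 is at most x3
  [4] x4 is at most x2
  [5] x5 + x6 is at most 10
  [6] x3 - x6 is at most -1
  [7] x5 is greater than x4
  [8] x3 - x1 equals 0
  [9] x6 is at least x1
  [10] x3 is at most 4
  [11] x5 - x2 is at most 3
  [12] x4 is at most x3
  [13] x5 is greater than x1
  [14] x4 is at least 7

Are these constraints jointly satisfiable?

From constraints 4 and 14: x2 ≥ x4 and x4 ≥ 7, so x2 ≥ 7. From constraints 3 and 10: x2 ≤ x3 and x3 ≤ 4, so x2 ≤ 4. But 4 < 7, so no value of x2 works.

Unsatisfiable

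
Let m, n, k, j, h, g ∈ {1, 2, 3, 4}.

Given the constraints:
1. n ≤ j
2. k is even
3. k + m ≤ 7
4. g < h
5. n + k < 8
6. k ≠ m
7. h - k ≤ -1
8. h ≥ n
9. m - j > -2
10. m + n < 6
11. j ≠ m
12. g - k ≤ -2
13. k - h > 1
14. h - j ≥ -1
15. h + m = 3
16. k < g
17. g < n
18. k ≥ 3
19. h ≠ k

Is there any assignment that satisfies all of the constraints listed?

Unsatisfiable

Constraints 7, 8, 16, and 17 give n ≤ h, h < k, k < g, g < n. Chaining: n ≤ h < k < g < n, which forces n < n — impossible.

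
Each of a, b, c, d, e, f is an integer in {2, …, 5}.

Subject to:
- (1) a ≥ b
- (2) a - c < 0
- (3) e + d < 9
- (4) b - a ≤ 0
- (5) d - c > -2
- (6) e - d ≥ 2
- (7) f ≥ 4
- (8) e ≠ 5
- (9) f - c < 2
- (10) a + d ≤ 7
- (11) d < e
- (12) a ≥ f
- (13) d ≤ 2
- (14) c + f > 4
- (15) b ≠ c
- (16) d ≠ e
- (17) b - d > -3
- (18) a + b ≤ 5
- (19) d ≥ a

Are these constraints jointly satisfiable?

From constraints 7 and 12: a ≥ f and f ≥ 4, so a ≥ 4. From constraints 13 and 19: a ≤ d and d ≤ 2, so a ≤ 2. But 2 < 4, so no value of a works.

Unsatisfiable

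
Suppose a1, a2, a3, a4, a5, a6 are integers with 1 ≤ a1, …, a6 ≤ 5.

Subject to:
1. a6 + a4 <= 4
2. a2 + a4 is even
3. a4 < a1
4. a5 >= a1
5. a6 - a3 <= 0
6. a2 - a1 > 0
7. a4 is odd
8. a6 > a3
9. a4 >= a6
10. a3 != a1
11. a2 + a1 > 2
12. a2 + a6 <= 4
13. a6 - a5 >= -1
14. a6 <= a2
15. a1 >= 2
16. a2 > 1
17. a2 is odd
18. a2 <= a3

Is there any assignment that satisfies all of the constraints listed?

Constraints 3, 6, 8, 9, and 18 give a6 ≤ a4, a4 < a1, a1 < a2, a2 ≤ a3, a3 < a6. Chaining: a6 ≤ a4 < a1 < a2 ≤ a3 < a6, which forces a6 < a6 — impossible.

Unsatisfiable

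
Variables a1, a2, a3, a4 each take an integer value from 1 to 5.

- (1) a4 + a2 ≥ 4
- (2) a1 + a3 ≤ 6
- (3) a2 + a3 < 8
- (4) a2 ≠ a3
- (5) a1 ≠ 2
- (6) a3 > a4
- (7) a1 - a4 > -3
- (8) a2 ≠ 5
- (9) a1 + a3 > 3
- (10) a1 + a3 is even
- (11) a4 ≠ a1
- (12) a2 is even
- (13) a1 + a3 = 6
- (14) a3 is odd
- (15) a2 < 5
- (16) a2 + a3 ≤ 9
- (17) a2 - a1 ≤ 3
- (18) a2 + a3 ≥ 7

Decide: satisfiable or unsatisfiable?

Satisfiable

One satisfying assignment is a1 = 1, a2 = 2, a3 = 5, a4 = 2.
For the less obvious constraints — constraint 1: a4 + a2 = 4; constraint 2: a1 + a3 = 6; constraint 3: a2 + a3 = 7 — and the others hold by inspection.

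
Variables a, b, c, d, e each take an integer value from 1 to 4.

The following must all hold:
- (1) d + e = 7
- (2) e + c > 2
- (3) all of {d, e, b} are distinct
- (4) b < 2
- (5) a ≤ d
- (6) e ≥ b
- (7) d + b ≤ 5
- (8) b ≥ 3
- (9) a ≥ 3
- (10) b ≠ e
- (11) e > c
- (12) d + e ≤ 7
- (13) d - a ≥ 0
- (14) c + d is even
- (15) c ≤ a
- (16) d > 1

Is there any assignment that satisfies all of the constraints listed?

Unsatisfiable

From constraints 5 and 9: d ≥ a ≥ 3. From constraint 8: b ≥ 3. Hence d + b ≥ 6. But constraint 7 requires d + b ≤ 5, and 5 < 6. Contradiction.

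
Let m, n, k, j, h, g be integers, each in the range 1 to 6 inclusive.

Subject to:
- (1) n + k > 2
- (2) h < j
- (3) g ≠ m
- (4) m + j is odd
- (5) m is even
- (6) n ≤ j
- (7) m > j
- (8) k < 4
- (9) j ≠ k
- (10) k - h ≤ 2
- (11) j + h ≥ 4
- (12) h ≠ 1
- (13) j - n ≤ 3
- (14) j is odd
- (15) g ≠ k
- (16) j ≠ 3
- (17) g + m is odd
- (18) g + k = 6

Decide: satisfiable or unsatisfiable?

Setting (m, n, k, j, h, g) = (6, 2, 1, 5, 2, 5) satisfies everything: constraint 1: n + k = 3; constraint 10: k - h = -1, and the others follow.

Satisfiable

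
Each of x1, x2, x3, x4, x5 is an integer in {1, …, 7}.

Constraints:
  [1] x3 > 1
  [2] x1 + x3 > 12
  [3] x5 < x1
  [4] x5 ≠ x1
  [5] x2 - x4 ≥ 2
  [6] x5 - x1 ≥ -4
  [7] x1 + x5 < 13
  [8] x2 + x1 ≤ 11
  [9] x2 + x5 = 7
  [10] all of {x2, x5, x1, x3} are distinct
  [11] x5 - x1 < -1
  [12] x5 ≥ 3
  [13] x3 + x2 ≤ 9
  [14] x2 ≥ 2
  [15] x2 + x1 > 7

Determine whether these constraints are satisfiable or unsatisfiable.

Satisfiable

Setting (x1, x2, x3, x4, x5) = (7, 3, 6, 1, 4) satisfies everything: constraint 2: x1 + x3 = 13; constraint 5: x2 - x4 = 2; constraint 6: x5 - x1 = -3, and the others follow.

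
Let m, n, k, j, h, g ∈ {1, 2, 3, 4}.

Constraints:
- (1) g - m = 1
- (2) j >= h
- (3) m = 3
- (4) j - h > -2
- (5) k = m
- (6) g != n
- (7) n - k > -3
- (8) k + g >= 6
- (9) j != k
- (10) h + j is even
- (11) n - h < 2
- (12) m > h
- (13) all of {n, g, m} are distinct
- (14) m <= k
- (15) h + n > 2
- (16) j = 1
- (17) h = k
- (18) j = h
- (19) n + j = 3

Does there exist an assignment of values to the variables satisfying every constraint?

Unsatisfiable

Constraint 16 fixes j = 1 and constraint 3 fixes m = 3. Constraints 5, 17, and 18 give j = h = k = m, so j = m. But 1 ≠ 3 — contradiction.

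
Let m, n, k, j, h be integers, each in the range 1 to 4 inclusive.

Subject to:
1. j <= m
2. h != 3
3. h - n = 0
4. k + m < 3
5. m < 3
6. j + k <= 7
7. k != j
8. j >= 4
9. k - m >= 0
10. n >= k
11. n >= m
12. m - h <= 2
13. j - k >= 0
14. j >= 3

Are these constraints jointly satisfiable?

Unsatisfiable

From constraints 1 and 14: m ≥ j and j ≥ 3, so m ≥ 3. From constraint 5: m ≤ 2. But 2 < 3, so no value of m works.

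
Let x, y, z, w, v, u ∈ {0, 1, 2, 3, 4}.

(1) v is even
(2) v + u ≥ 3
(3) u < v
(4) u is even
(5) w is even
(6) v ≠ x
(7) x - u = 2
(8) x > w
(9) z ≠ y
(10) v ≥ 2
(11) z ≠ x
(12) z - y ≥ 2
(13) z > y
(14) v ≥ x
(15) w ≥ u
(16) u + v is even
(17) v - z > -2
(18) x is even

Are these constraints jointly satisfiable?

Satisfiable

The assignment x = 2, y = 0, z = 4, w = 0, v = 4, u = 0 works:
  constraint 2 holds since v + u = 4.
  constraint 7 holds since x - u = 2.
  constraint 12 holds since z - y = 4.
The rest check out directly.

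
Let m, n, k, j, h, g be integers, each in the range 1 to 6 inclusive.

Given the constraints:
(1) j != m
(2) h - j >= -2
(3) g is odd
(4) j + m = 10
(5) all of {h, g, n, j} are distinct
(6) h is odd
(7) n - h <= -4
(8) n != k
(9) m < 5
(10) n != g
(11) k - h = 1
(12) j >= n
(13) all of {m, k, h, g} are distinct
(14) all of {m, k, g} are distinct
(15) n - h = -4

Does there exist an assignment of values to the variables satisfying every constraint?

Setting (m, n, k, j, h, g) = (4, 1, 6, 6, 5, 3) satisfies everything: constraint 2: h - j = -1; constraint 4: j + m = 10; constraint 7: n - h = -4, and the others follow.

Satisfiable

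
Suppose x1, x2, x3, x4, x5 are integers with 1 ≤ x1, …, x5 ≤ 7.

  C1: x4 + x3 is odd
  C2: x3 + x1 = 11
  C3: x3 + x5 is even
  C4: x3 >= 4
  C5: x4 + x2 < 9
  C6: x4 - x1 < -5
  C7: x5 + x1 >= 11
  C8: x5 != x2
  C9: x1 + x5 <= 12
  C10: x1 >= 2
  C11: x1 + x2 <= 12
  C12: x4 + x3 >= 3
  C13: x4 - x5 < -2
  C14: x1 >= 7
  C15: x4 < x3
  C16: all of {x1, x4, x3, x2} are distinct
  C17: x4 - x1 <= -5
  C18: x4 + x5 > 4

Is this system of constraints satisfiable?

Satisfiable

One satisfying assignment is x1 = 7, x2 = 5, x3 = 4, x4 = 1, x5 = 4.
For the less obvious constraints — constraint 2: x3 + x1 = 11; constraint 5: x4 + x2 = 6 — and the others hold by inspection.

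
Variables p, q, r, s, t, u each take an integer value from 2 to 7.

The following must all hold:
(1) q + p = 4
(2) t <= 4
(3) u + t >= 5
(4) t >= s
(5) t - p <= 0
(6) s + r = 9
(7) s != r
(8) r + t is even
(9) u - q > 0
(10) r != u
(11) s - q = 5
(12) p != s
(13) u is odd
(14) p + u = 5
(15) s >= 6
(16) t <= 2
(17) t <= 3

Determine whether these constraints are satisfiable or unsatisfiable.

Unsatisfiable

From constraints 4 and 15: t ≥ s and s ≥ 6, so t ≥ 6. From constraint 16: t ≤ 2. But 2 < 6, so no value of t works.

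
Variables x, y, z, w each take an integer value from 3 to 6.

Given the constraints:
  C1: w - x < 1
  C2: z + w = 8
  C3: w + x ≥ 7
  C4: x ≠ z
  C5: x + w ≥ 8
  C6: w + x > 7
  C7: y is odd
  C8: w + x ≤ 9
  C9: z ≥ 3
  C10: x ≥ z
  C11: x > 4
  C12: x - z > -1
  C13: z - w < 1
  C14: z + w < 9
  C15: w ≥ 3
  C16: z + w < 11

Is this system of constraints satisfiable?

Satisfiable

One satisfying assignment is x = 5, y = 5, z = 4, w = 4.
For the less obvious constraints — constraint 1: w - x = -1; constraint 2: z + w = 8; constraint 3: w + x = 9 — and the others hold by inspection.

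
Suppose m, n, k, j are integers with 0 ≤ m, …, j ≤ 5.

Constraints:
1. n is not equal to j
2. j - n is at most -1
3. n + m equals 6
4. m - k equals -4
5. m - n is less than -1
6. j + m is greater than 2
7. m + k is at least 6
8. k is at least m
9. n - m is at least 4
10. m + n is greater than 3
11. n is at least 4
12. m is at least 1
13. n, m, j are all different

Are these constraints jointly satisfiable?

Satisfiable

Setting (m, n, k, j) = (1, 5, 5, 4) satisfies everything: constraint 2: j - n = -1; constraint 3: n + m = 6, and the others follow.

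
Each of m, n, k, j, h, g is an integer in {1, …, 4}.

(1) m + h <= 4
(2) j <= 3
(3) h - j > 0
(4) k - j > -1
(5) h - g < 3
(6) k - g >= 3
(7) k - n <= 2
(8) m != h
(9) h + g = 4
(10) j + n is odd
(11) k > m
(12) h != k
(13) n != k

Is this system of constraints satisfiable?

Satisfiable

One satisfying assignment is m = 1, n = 3, k = 4, j = 2, h = 3, g = 1.
For the less obvious constraints — constraint 1: m + h = 4; constraint 3: h - j = 1 — and the others hold by inspection.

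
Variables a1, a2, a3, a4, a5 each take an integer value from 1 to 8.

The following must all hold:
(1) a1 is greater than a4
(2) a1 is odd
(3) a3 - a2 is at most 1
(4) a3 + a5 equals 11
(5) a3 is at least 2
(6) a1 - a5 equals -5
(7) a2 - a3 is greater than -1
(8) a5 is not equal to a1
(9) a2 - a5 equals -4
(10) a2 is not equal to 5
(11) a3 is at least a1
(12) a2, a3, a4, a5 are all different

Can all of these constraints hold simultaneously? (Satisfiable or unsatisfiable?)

Try a1 = 3, a2 = 4, a3 = 3, a4 = 2, a5 = 8.
Check constraint 3: a3 - a2 = -1; constraint 4: a3 + a5 = 11. The remaining constraints are straightforward to verify.

Satisfiable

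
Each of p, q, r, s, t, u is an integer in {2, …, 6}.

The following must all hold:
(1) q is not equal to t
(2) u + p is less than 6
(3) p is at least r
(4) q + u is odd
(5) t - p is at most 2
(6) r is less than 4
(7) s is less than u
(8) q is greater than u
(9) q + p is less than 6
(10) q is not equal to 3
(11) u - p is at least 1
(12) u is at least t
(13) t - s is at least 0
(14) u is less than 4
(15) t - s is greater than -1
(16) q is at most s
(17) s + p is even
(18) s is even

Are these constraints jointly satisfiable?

Constraints 7, 8, and 16 give s < u, u < q, q ≤ s. Chaining: s < u < q ≤ s, which forces s < s — impossible.

Unsatisfiable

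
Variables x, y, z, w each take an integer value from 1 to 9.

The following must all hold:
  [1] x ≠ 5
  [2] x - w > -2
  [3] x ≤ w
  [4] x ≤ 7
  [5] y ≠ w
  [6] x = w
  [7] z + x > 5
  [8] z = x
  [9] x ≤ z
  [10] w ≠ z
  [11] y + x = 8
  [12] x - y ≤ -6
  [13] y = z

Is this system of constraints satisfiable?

From constraints 6, 8, and 13, y = z = x = w, so y = w. But constraint 5 says y ≠ w. Contradiction.

Unsatisfiable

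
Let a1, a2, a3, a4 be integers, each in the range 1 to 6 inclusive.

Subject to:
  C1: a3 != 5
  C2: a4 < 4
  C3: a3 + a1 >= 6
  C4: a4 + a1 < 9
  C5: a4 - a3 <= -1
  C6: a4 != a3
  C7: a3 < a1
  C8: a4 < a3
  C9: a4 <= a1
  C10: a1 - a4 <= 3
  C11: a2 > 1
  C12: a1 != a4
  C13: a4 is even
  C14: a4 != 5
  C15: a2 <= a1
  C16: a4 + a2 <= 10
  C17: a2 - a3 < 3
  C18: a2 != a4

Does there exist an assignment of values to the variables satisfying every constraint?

Take a1 = 5, a2 = 5, a3 = 4, a4 = 2. Then constraint 3: a3 + a1 = 9; constraint 4: a4 + a1 = 7, and every other listed constraint is also met.

Satisfiable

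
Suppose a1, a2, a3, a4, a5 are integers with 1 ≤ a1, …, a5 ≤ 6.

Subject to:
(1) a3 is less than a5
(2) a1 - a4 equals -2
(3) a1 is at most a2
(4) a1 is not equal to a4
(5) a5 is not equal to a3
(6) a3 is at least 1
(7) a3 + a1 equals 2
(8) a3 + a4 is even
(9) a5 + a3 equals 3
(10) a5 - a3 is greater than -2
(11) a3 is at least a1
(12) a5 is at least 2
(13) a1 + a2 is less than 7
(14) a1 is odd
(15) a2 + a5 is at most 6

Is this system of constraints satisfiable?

Setting (a1, a2, a3, a4, a5) = (1, 3, 1, 3, 2) satisfies everything: constraint 2: a1 - a4 = -2; constraint 7: a3 + a1 = 2; constraint 9: a5 + a3 = 3, and the others follow.

Satisfiable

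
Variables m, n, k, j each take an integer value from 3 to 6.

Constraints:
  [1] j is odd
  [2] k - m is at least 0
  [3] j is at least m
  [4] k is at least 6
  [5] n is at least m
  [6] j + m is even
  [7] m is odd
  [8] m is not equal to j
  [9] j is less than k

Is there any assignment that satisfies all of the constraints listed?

Satisfiable

One satisfying assignment is m = 3, n = 5, k = 6, j = 5.
For the less obvious constraints — constraint 1: j = 5 is odd; constraint 2: k - m = 3 — and the others hold by inspection.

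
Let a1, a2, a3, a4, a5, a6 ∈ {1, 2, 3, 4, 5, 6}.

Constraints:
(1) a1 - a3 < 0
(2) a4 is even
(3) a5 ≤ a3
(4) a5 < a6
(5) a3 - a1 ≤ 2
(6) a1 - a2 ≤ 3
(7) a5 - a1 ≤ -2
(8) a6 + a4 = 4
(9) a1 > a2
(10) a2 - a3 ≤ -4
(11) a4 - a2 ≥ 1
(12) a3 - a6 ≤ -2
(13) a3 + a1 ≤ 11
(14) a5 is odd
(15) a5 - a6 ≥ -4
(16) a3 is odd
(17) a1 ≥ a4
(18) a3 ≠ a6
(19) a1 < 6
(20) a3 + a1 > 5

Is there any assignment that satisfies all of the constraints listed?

Unsatisfiable

Constraints 6, 7, 10, 12, and 15 give a2 − a1 ≥ -3, a1 − a5 ≥ 2, a5 − a6 ≥ -4, a6 − a3 ≥ 2, a3 − a2 ≥ 4.
Adding all 5 inequalities: the left sides telescope to 0, and the right sides sum to (-3) + 2 + (-4) + 2 + 4 = 1. So 0 ≥ 1, which is false.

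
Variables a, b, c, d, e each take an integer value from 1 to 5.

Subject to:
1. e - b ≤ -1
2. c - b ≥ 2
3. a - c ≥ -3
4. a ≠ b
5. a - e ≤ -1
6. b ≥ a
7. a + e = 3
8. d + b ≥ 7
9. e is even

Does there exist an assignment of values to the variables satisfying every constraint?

Constraints 1, 2, 3, and 5 give e − a ≥ 1, a − c ≥ -3, c − b ≥ 2, b − e ≥ 1.
Adding all 4 inequalities: the left sides telescope to 0, and the right sides sum to 1 + (-3) + 2 + 1 = 1. So 0 ≥ 1, which is false.

Unsatisfiable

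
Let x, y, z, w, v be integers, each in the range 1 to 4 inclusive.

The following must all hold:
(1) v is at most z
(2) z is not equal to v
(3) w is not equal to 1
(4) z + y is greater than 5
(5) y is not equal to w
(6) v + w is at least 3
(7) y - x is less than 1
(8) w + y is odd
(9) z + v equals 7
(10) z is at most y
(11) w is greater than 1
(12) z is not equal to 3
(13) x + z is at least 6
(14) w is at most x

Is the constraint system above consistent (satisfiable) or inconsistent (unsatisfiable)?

Setting (x, y, z, w, v) = (4, 4, 4, 3, 3) satisfies everything: constraint 4: z + y = 8; constraint 6: v + w = 6, and the others follow.

Satisfiable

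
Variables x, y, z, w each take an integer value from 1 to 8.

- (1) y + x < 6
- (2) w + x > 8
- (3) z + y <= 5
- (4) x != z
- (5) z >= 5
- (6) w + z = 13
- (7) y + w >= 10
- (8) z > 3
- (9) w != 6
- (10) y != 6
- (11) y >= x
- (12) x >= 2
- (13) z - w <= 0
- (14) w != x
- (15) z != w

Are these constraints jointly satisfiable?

From constraint 5: z ≥ 5. From constraints 11 and 12: y ≥ x ≥ 2. Hence z + y ≥ 7. But constraint 3 requires z + y ≤ 5, and 5 < 7. Contradiction.

Unsatisfiable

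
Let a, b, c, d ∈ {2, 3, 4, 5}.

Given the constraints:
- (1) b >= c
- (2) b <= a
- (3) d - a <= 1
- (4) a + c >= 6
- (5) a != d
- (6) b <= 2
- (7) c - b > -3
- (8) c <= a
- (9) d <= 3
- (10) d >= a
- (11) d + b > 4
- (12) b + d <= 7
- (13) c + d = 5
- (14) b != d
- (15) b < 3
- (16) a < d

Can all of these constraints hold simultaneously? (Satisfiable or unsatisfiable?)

Unsatisfiable

From constraints 9 and 10: a ≤ d ≤ 3. From constraints 1 and 6: c ≤ b ≤ 2. Hence a + c ≤ 5. But constraint 4 requires a + c ≥ 6, and 6 > 5. Contradiction.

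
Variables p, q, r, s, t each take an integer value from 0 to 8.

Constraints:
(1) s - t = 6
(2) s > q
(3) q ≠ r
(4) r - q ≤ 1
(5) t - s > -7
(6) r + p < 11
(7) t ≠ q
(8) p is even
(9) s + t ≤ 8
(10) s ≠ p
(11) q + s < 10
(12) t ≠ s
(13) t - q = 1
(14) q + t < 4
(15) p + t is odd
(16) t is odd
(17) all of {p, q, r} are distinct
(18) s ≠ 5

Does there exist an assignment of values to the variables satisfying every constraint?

Satisfiable

Take p = 8, q = 0, r = 1, s = 7, t = 1. Then constraint 1: s - t = 6; constraint 4: r - q = 1; constraint 5: t - s = -6, and every other listed constraint is also met.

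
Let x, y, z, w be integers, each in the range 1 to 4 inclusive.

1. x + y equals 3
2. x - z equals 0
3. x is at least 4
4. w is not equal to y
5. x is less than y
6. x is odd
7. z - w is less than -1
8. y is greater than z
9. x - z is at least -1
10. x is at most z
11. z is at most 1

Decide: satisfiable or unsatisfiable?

Unsatisfiable

From constraints 3 and 10: z ≥ x and x ≥ 4, so z ≥ 4. From constraint 11: z ≤ 1. But 1 < 4, so no value of z works.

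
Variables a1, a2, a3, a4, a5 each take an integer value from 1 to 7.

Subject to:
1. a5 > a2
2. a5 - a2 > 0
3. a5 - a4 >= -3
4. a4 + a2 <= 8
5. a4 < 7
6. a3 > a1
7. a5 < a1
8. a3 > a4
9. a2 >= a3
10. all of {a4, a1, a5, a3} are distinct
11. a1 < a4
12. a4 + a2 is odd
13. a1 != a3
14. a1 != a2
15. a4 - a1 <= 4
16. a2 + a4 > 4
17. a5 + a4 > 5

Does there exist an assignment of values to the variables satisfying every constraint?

Unsatisfiable

Constraints 1, 7, 8, 9, and 11 give a5 < a1, a1 < a4, a4 < a3, a3 ≤ a2, a2 < a5. Chaining: a5 < a1 < a4 < a3 ≤ a2 < a5, which forces a5 < a5 — impossible.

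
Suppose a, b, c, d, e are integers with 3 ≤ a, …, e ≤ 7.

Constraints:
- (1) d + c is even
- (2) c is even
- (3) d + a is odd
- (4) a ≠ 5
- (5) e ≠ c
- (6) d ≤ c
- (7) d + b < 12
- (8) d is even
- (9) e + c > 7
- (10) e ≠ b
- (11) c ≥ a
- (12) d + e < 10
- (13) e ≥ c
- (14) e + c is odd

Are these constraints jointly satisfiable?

Setting (a, b, c, d, e) = (3, 6, 4, 4, 5) satisfies everything: constraint 7: d + b = 10; constraint 9: e + c = 9; constraint 12: d + e = 9, and the others follow.

Satisfiable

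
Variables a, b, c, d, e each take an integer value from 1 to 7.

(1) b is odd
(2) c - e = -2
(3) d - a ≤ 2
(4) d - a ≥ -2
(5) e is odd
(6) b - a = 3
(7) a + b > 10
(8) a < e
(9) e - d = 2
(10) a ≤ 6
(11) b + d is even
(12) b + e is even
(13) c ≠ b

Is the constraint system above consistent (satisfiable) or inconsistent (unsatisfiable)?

Satisfiable

Take a = 4, b = 7, c = 5, d = 5, e = 7. Then constraint 2: c - e = -2; constraint 3: d - a = 1, and every other listed constraint is also met.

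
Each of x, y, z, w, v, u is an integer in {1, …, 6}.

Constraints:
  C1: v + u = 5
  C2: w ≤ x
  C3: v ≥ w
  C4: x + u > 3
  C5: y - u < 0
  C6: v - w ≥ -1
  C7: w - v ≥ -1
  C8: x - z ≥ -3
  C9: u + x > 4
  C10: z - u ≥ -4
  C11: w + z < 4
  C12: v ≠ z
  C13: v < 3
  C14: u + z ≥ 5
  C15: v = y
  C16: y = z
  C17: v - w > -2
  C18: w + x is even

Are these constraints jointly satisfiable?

Unsatisfiable

From constraints 15 and 16, v = y = z, so v = z. But constraint 12 says v ≠ z. Contradiction.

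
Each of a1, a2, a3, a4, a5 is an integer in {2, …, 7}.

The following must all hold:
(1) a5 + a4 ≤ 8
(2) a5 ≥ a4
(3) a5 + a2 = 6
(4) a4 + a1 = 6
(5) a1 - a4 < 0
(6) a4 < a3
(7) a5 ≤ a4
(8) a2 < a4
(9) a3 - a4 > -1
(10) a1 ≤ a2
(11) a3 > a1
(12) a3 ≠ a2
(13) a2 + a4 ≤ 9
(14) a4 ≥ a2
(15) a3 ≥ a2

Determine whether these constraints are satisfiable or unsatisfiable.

Take a1 = 2, a2 = 2, a3 = 6, a4 = 4, a5 = 4. Then constraint 1: a5 + a4 = 8; constraint 3: a5 + a2 = 6, and every other listed constraint is also met.

Satisfiable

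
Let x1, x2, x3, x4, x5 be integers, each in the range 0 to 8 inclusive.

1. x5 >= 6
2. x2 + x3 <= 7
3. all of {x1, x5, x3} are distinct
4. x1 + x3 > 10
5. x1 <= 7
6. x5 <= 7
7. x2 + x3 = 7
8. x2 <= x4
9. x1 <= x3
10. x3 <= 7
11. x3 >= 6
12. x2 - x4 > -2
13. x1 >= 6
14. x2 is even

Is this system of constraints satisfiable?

Constraints 1, 5, 6, 10, 11, and 13 confine each of x1, x5, x3 to the 2 values {6, 7}.
Constraint 3 requires all 3 of them to be distinct, but only 2 values are available — impossible by the pigeonhole principle.

Unsatisfiable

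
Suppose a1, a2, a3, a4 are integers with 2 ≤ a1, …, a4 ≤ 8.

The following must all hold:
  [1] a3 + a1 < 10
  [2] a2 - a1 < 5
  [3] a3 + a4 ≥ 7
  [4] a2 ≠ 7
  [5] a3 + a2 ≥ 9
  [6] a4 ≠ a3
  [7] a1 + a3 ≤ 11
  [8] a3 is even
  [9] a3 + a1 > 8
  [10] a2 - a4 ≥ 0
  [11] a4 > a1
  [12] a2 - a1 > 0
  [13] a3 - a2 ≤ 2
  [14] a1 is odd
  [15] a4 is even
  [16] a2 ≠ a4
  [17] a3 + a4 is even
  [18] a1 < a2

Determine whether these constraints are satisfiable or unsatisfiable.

Satisfiable

One satisfying assignment is a1 = 3, a2 = 6, a3 = 6, a4 = 4.
For the less obvious constraints — constraint 1: a3 + a1 = 9; constraint 2: a2 - a1 = 3 — and the others hold by inspection.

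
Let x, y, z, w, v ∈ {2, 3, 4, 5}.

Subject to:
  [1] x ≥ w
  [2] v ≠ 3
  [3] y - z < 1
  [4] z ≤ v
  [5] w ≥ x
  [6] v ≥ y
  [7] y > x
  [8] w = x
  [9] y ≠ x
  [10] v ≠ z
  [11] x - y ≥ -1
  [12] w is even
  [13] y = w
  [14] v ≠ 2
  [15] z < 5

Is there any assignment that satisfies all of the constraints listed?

From constraints 8 and 13, y = w = x, so y = x. But constraint 9 says y ≠ x. Contradiction.

Unsatisfiable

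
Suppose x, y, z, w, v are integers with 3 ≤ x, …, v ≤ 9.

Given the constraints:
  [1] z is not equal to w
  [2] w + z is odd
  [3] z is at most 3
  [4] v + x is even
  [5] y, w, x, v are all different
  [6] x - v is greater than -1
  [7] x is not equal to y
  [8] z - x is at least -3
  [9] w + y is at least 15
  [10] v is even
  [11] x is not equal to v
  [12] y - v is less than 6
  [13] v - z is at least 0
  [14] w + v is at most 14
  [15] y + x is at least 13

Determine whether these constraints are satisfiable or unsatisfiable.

Satisfiable

One satisfying assignment is x = 6, y = 9, z = 3, w = 8, v = 4.
For the less obvious constraints — constraint 6: x - v = 2; constraint 8: z - x = -3 — and the others hold by inspection.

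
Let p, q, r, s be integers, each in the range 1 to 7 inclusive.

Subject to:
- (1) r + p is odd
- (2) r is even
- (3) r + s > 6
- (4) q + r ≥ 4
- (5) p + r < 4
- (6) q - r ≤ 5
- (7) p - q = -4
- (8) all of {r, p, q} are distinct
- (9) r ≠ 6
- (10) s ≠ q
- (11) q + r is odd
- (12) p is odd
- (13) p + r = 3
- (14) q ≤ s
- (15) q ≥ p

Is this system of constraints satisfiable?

Satisfiable

Take p = 1, q = 5, r = 2, s = 6. Then constraint 3: r + s = 8; constraint 4: q + r = 7; constraint 5: p + r = 3, and every other listed constraint is also met.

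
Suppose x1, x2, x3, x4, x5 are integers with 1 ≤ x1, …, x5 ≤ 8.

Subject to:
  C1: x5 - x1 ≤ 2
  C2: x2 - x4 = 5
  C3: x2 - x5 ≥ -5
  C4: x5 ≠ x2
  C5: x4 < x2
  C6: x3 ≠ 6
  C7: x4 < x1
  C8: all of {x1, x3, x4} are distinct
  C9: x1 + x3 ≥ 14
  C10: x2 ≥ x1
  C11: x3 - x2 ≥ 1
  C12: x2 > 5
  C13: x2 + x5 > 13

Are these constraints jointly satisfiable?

Satisfiable

Take x1 = 6, x2 = 6, x3 = 8, x4 = 1, x5 = 8. Then constraint 1: x5 - x1 = 2; constraint 2: x2 - x4 = 5; constraint 3: x2 - x5 = -2, and every other listed constraint is also met.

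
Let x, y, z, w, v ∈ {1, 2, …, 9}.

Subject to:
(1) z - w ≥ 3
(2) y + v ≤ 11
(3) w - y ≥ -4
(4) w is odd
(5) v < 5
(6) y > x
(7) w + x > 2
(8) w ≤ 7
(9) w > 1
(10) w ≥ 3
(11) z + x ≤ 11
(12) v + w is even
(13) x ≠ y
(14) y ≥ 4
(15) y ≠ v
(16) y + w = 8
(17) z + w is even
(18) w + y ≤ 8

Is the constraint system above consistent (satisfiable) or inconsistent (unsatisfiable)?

Setting (x, y, z, w, v) = (2, 5, 9, 3, 3) satisfies everything: constraint 1: z - w = 6; constraint 2: y + v = 8, and the others follow.

Satisfiable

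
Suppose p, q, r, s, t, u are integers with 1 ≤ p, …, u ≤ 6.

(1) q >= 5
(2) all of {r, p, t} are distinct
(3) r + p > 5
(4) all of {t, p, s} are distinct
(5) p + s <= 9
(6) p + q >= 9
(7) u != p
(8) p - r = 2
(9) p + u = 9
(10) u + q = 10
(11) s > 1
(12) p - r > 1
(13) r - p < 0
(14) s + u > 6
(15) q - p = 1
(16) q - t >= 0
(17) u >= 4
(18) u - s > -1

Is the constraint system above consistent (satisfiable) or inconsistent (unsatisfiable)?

Satisfiable

Try p = 5, q = 6, r = 3, s = 4, t = 6, u = 4.
Check constraint 3: r + p = 8; constraint 5: p + s = 9. The remaining constraints are straightforward to verify.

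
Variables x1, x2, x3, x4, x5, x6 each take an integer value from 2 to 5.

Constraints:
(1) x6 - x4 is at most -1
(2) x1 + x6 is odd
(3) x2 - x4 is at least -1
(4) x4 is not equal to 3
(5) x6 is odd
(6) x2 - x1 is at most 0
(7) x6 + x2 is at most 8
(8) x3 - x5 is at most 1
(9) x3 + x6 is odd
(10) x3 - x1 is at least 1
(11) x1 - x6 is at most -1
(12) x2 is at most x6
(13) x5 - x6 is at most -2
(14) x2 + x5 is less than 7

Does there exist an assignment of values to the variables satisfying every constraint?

Constraints 1, 3, 6, 8, 10, and 13 give x2 − x4 ≥ -1, x4 − x6 ≥ 1, x6 − x5 ≥ 2, x5 − x3 ≥ -1, x3 − x1 ≥ 1, x1 − x2 ≥ 0.
Adding all 6 inequalities: the left sides telescope to 0, and the right sides sum to (-1) + 1 + 2 + (-1) + 1 + 0 = 2. So 0 ≥ 2, which is false.

Unsatisfiable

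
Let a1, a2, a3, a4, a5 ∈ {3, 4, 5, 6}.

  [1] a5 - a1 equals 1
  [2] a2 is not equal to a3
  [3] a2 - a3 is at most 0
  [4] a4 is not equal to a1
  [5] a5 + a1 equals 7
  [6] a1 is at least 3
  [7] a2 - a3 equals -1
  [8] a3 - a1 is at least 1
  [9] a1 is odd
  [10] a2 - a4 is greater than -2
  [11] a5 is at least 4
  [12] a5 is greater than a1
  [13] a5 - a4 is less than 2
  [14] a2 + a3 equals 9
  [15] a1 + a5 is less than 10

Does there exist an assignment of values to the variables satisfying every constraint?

Satisfiable

One satisfying assignment is a1 = 3, a2 = 4, a3 = 5, a4 = 4, a5 = 4.
For the less obvious constraints — constraint 1: a5 - a1 = 1; constraint 3: a2 - a3 = -1 — and the others hold by inspection.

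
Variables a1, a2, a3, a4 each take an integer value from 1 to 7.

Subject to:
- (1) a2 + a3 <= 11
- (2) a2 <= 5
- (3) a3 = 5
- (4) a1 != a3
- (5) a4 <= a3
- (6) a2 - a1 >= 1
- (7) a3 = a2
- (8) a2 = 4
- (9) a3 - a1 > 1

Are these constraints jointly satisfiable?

Constraint 3 fixes a3 = 5 and constraint 8 fixes a2 = 4, but constraint 7 requires a3 = a2. Since 5 ≠ 4, contradiction.

Unsatisfiable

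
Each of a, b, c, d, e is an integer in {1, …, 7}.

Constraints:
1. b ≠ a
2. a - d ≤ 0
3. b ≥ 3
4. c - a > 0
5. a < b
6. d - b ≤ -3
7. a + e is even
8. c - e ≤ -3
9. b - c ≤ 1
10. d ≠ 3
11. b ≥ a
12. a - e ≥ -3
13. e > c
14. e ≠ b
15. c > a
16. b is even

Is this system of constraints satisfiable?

Unsatisfiable

Constraints 2, 6, 8, 9, and 12 give a − e ≥ -3, e − c ≥ 3, c − b ≥ -1, b − d ≥ 3, d − a ≥ 0.
Adding all 5 inequalities: the left sides telescope to 0, and the right sides sum to (-3) + 3 + (-1) + 3 + 0 = 2. So 0 ≥ 2, which is false.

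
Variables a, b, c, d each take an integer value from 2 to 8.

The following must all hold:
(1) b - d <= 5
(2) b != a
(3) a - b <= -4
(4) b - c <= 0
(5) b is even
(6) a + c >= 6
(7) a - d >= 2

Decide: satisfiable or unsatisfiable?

Unsatisfiable

Constraints 1, 3, and 7 give d − b ≥ -5, b − a ≥ 4, a − d ≥ 2.
Adding all 3 inequalities: the left sides telescope to 0, and the right sides sum to (-5) + 4 + 2 = 1. So 0 ≥ 1, which is false.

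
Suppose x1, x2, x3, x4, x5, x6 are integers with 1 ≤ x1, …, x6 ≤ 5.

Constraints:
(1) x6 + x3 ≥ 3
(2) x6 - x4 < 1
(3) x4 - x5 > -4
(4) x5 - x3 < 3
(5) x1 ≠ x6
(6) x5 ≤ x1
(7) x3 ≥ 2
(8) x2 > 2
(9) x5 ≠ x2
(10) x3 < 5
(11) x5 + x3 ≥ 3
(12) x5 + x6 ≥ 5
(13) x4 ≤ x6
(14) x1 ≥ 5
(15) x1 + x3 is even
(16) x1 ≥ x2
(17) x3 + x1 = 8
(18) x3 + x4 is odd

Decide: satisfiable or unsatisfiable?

Satisfiable

One satisfying assignment is x1 = 5, x2 = 5, x3 = 3, x4 = 2, x5 = 3, x6 = 2.
For the less obvious constraints — constraint 1: x6 + x3 = 5; constraint 2: x6 - x4 = 0; constraint 3: x4 - x5 = -1 — and the others hold by inspection.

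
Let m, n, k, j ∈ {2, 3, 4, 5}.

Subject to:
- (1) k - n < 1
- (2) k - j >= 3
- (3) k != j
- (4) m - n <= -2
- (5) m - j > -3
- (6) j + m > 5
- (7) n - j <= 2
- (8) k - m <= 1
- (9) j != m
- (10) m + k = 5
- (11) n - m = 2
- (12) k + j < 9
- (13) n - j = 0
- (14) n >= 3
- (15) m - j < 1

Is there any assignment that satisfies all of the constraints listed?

Constraints 2, 4, 7, and 8 give j − n ≥ -2, n − m ≥ 2, m − k ≥ -1, k − j ≥ 3.
Adding all 4 inequalities: the left sides telescope to 0, and the right sides sum to (-2) + 2 + (-1) + 3 = 2. So 0 ≥ 2, which is false.

Unsatisfiable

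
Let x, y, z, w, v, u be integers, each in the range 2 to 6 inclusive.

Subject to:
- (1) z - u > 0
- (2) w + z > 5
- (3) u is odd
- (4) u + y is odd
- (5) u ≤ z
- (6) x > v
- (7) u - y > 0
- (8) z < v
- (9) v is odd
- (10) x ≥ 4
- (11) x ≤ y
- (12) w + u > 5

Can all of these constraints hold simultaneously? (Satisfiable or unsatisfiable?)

Constraints 1, 6, 7, 8, and 11 give u < z, z < v, v < x, x ≤ y, y < u. Chaining: u < z < v < x ≤ y < u, which forces u < u — impossible.

Unsatisfiable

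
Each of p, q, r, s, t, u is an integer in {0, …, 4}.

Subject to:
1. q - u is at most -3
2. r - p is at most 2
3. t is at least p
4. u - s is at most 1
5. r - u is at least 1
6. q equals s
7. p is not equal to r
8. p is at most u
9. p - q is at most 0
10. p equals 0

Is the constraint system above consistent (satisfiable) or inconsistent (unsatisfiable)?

Constraints 1, 2, 5, and 9 give r − u ≥ 1, u − q ≥ 3, q − p ≥ 0, p − r ≥ -2.
Adding all 4 inequalities: the left sides telescope to 0, and the right sides sum to 1 + 3 + 0 + (-2) = 2. So 0 ≥ 2, which is false.

Unsatisfiable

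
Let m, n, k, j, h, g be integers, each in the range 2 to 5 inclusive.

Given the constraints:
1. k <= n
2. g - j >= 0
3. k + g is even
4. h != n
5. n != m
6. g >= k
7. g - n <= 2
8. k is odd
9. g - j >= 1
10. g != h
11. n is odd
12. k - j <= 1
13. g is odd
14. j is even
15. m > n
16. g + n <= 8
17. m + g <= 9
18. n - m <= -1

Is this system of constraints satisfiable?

One satisfying assignment is m = 4, n = 3, k = 3, j = 4, h = 2, g = 5.
For the less obvious constraints — constraint 2: g - j = 1; constraint 7: g - n = 2; constraint 9: g - j = 1 — and the others hold by inspection.

Satisfiable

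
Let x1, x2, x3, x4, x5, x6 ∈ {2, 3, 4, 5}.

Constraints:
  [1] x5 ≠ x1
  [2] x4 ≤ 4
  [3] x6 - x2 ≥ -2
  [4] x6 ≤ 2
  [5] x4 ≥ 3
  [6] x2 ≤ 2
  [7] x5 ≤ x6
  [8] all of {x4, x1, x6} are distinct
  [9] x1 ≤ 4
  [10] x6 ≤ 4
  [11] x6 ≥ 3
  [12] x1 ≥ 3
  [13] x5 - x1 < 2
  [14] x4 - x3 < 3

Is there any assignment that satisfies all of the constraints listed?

Unsatisfiable

Constraints 2, 5, 9, 10, 11, and 12 confine each of x4, x1, x6 to the 2 values {3, 4}.
Constraint 8 requires all 3 of them to be distinct, but only 2 values are available — impossible by the pigeonhole principle.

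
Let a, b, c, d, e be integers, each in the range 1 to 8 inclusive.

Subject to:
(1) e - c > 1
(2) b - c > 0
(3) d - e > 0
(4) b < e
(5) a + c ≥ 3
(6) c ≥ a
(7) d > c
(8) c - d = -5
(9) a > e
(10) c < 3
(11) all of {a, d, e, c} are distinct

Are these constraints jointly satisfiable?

Unsatisfiable

Constraints 2, 4, 6, and 9 give e < a, a ≤ c, c < b, b < e. Chaining: e < a ≤ c < b < e, which forces e < e — impossible.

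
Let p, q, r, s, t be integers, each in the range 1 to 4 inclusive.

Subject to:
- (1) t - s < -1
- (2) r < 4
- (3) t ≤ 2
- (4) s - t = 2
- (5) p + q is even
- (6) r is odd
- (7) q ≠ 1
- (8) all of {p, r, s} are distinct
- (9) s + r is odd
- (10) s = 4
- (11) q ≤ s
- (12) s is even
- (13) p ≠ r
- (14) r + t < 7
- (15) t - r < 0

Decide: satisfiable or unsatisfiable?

Take p = 2, q = 4, r = 3, s = 4, t = 2. Then constraint 1: t - s = -2; constraint 4: s - t = 2, and every other listed constraint is also met.

Satisfiable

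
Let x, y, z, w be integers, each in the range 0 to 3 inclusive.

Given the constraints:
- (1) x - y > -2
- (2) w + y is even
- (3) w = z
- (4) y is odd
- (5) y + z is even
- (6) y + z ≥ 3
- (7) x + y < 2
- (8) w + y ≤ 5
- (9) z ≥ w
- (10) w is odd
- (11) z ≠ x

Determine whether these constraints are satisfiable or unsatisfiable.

Try x = 0, y = 1, z = 3, w = 3.
Check constraint 1: x - y = -1; constraint 6: y + z = 4. The remaining constraints are straightforward to verify.

Satisfiable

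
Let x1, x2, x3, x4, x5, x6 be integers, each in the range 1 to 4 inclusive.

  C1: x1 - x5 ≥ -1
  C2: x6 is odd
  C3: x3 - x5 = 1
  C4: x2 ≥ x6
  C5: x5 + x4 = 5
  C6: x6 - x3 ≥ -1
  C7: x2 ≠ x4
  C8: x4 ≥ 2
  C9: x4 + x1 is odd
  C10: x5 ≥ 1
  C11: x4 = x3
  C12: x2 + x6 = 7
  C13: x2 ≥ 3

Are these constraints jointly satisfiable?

Try x1 = 4, x2 = 4, x3 = 3, x4 = 3, x5 = 2, x6 = 3.
Check constraint 1: x1 - x5 = 2; constraint 3: x3 - x5 = 1; constraint 5: x5 + x4 = 5. The remaining constraints are straightforward to verify.

Satisfiable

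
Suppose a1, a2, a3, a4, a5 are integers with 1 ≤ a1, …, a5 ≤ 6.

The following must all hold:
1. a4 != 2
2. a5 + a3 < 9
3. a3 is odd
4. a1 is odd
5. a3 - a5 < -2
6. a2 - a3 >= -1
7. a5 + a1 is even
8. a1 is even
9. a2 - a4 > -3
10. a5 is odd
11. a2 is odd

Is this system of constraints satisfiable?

Unsatisfiable

Constraint 10 makes a5 odd and constraint 8 makes a1 even, so a5 + a1 must be odd. Constraint 7 says a5 + a1 is even — contradiction.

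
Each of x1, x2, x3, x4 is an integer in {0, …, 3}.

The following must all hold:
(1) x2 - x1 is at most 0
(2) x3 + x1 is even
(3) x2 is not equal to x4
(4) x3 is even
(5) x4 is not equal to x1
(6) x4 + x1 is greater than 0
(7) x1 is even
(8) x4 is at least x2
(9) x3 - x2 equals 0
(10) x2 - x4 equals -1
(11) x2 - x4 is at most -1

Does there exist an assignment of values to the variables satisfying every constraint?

Satisfiable

One satisfying assignment is x1 = 0, x2 = 0, x3 = 0, x4 = 1.
For the less obvious constraints — constraint 1: x2 - x1 = 0; constraint 6: x4 + x1 = 1 — and the others hold by inspection.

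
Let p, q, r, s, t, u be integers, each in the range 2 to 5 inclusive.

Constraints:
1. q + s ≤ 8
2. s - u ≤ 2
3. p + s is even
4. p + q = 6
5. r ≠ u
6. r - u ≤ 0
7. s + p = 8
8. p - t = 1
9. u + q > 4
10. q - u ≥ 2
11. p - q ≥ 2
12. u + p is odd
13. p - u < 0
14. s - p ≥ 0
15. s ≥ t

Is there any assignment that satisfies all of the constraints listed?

Constraints 2, 10, 11, and 14 give q − u ≥ 2, u − s ≥ -2, s − p ≥ 0, p − q ≥ 2.
Adding all 4 inequalities: the left sides telescope to 0, and the right sides sum to 2 + (-2) + 0 + 2 = 2. So 0 ≥ 2, which is false.

Unsatisfiable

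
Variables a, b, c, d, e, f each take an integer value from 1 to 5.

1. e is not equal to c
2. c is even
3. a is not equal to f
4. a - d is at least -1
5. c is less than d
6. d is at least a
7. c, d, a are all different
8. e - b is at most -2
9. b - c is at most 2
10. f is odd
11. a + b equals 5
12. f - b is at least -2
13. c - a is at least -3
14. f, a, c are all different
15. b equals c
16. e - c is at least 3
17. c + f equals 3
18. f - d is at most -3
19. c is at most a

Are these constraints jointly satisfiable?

Unsatisfiable

Constraints 4, 8, 12, 13, 16, and 18 give c − a ≥ -3, a − d ≥ -1, d − f ≥ 3, f − b ≥ -2, b − e ≥ 2, e − c ≥ 3.
Adding all 6 inequalities: the left sides telescope to 0, and the right sides sum to (-3) + (-1) + 3 + (-2) + 2 + 3 = 2. So 0 ≥ 2, which is false.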